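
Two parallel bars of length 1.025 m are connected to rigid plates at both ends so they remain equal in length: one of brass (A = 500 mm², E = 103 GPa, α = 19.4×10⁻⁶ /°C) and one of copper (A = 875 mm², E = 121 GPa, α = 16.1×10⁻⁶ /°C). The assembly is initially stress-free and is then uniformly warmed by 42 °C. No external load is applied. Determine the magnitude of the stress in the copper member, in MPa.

σ ≈ 5.49 MPa (tensile)

The brass has the larger α, so on heating it would change length more than the copper if both were free. The rigid plates force a common final length, so the brass is put into compression and the copper into tension, with equal and opposite forces P (no external load).
Equating the net (thermal + elastic) strains gives |α₁ − α₂|·ΔT = P·[1/(A₁E₁) + 1/(A₂E₂)].
|α₁ − α₂|·ΔT = 3.3×10⁻⁶ × 42 = 0.0001386.
1/(A₁E₁) + 1/(A₂E₂) = 1/(500×103×10³) + 1/(875×121×10³) = 2.886×10⁻⁸ N⁻¹.
So P = 0.0001386 / 2.886×10⁻⁸ = 4.802 kN.
σ_{copper} = P/A₂ = 4802/875 = 5.488 MPa, tensile.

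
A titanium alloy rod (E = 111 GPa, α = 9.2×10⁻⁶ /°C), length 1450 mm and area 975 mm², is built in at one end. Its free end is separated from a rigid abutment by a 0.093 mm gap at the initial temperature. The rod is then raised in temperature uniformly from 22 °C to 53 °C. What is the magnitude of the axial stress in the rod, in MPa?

σ ≈ 24.5 MPa (compressive)

If the wall were absent the rod would grow by αΔT L = 9.2×10⁻⁶ × 31 × 1450 = 0.4135 mm.
The gap closes (δ_free > 0.093 mm) and the wall then resists a further 0.4135 − 0.093 = 0.3205 mm of expansion.
That suppressed elongation corresponds to σ = E·Δ/L = 111×10³ × 0.3205/1450 = 24.54 MPa.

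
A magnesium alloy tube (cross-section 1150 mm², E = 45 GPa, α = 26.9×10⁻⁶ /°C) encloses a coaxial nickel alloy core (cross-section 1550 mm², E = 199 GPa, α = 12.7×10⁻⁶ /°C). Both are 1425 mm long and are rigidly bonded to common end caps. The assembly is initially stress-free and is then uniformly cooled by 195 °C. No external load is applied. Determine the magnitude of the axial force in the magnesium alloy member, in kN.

P ≈ 123 kN (tensile in the magnesium alloy)

Equilibrium of a rigid end plate with no external load gives equal and opposite internal forces ±P in the two members. Since α_{magnesium alloy} > α_{nickel alloy}, cooling drives the magnesium alloy into tension and the nickel alloy into compression.
Compatibility of the two members (thermal + elastic change equal): (α₁ − α₂)ΔT = P·[1/(A₁E₁) + 1/(A₂E₂)].
|α₁ − α₂|·ΔT = 14.2×10⁻⁶ × 195 = 0.002769.
1/(A₁E₁) + 1/(A₂E₂) = 1/(1150×45×10³) + 1/(1550×199×10³) = 2.257×10⁻⁸ N⁻¹.
P = 0.002769 / 2.257×10⁻⁸ = 122700 N = 122.7 kN.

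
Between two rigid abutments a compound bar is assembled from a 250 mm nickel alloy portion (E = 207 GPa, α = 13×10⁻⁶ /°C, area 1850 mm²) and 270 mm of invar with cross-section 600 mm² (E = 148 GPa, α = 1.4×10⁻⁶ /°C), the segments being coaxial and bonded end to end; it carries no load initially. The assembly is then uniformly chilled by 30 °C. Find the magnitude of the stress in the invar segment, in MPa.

σ ≈ 49.1 MPa (tensile)

If the supports were absent, the total length change would be Σ αᵢΔT Lᵢ = 13×10⁻⁶×30×250 + 1.4×10⁻⁶×30×270 = 0.1088 mm.
The rigid supports impose zero overall length change; the single axial force P common to all segments must satisfy P Σ Lᵢ/(AᵢEᵢ) = δ_free.
The series flexibility is Σ Lᵢ/(AᵢEᵢ) = 250/(1850×207×10³) + 270/(600×148×10³) = 3.693×10⁻⁶ mm/N.
Hence P = δ_free / Σ(L/AE) = 0.1088/3.693×10⁻⁶ = 29.47 kN (tensile).
σ_{invar} = P / A = 29470 / 600 = 49.12 MPa.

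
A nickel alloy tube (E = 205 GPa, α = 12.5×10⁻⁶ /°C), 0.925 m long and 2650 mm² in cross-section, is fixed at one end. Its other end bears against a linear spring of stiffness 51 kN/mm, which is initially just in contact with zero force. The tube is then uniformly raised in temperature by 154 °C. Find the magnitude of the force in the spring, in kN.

Free thermal expansion: δ_free = αΔT L = 12.5×10⁻⁶ × 154 × 925 = 1.781 mm.
With a force P in the spring, the elastic change of the tube is PL/(AE) and that of the spring is P/k; compatibility requires their sum to equal δ_free.
So P = δ_free / [L/(AE) + 1/k] = 1.781 / [ 925/(2650×205×10³) + 1/(51×10³) ].
P = 1.781 / 2.131×10⁻⁵ = 83560 N.

P ≈ 83.6 kN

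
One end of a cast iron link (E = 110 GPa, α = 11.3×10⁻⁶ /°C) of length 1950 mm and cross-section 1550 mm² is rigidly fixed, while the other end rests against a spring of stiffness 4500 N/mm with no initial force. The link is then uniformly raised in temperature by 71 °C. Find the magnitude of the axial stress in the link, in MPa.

σ ≈ 4.32 MPa (compressive)

The unrestrained thermal change is αΔT L = 11.3×10⁻⁶ × 71 × 1950 = 1.564 mm.
Let P be the compressive force at the spring. The link shortens elastically by PL/(AE) and the spring compresses by P/k; together these equal δ_free.
So P = δ_free / [L/(AE) + 1/k] = 1.564 / [ 1950/(1550×110×10³) + 1/(4500) ].
P = 1.564 / 0.0002337 = 6696 N.
σ = P/A = 6696/1550 = 4.32 MPa.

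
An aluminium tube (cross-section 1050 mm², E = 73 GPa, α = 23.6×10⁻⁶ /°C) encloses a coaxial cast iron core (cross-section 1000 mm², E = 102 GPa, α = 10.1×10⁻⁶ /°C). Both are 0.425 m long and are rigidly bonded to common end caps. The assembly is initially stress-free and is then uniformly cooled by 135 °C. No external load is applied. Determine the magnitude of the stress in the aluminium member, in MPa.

Equilibrium of a rigid end plate with no external load gives equal and opposite internal forces ±P in the two members. Since α_{aluminium} > α_{cast iron}, cooling drives the aluminium into tension and the cast iron into compression.
Setting the final lengths equal and cancelling L: (α₁ − α₂)ΔT = P/(A₁E₁) + P/(A₂E₂).
|α₁ − α₂|·ΔT = 13.5×10⁻⁶ × 135 = 0.001823.
1/(A₁E₁) + 1/(A₂E₂) = 1/(1050×73×10³) + 1/(1000×102×10³) = 2.285×10⁻⁸ N⁻¹.
P = 0.001823 / 2.285×10⁻⁸ = 79760 N = 79.76 kN.
σ_{aluminium} = P/A₁ = 79760/1050 = 75.96 MPa, tensile.

σ ≈ 76 MPa (tensile)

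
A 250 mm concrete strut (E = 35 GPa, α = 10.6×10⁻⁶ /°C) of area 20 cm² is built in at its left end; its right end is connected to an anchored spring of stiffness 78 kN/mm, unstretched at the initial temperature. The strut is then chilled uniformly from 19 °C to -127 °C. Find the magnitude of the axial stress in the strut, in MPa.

σ ≈ 11.8 MPa (tensile)

The unrestrained thermal change is αΔT L = 10.6×10⁻⁶ × 146 × 250 = 0.3869 mm.
With a force P in the spring, the elastic change of the strut is PL/(AE) and that of the spring is P/k; compatibility requires their sum to equal δ_free.
P [ L/(AE) + 1/k ] = δ_free → P [ 250/(2000×35×10³) + 1/(78×10³) ] = 0.3869.
P = 0.3869 / 1.639×10⁻⁵ = 23600 N.
σ = P/A = 23600/2000 = 11.8 MPa.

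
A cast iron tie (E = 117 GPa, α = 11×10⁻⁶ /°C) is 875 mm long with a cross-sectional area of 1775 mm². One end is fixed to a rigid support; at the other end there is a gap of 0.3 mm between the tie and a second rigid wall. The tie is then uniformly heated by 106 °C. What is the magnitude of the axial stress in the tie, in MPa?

σ ≈ 96.3 MPa (compressive)

If the wall were absent the tie would grow by αΔT L = 11×10⁻⁶ × 106 × 875 = 1.02 mm.
The gap closes (δ_free > 0.3 mm) and the wall then resists a further 1.02 − 0.3 = 0.7202 mm of expansion.
That suppressed elongation corresponds to σ = E·Δ/L = 117×10³ × 0.7202/875 = 96.31 MPa.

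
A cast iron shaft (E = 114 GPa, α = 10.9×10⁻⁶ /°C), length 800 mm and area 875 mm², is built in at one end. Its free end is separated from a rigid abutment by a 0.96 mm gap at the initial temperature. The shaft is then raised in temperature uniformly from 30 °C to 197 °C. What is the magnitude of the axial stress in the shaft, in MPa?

Unrestrained expansion: δ_free = αΔT L = 10.9×10⁻⁶ × 167 × 800 = 1.456 mm.
The gap closes (δ_free > 0.96 mm) and the wall then resists a further 1.456 − 0.96 = 0.4962 mm of expansion.
So σ = E(δ_free − g)/L = 114×10³ × 0.4962/800 = 70.71 MPa.

σ ≈ 70.7 MPa (compressive)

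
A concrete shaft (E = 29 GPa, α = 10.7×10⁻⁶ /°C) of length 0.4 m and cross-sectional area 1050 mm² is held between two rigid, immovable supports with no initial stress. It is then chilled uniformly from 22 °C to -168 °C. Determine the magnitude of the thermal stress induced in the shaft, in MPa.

With length fixed, the mechanical strain must cancel the thermal strain αΔT = 10.7×10⁻⁶ × 190 = 2033×10⁻⁶.
σ = EαΔT = 29×10³ × 10.7×10⁻⁶ × 190 = 58.96 MPa (tensile; the shaft is trying to contract).

σ ≈ 59 MPa (tensile)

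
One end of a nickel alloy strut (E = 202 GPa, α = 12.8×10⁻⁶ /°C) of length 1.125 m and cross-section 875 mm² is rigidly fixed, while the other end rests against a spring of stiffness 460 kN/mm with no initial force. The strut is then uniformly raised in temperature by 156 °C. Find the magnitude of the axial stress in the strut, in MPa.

σ ≈ 301 MPa (compressive)

If the spring were absent the strut would lengthen by αΔT L = 12.8×10⁻⁶ × 156 × 1125 = 2.246 mm.
With a force P in the spring, the elastic change of the strut is PL/(AE) and that of the spring is P/k; compatibility requires their sum to equal δ_free.
So P = δ_free / [L/(AE) + 1/k] = 2.246 / [ 1125/(875×202×10³) + 1/(460×10³) ].
P = 2.246 / 8.539×10⁻⁶ = 263100 N.
σ = P/A = 263100/875 = 300.7 MPa.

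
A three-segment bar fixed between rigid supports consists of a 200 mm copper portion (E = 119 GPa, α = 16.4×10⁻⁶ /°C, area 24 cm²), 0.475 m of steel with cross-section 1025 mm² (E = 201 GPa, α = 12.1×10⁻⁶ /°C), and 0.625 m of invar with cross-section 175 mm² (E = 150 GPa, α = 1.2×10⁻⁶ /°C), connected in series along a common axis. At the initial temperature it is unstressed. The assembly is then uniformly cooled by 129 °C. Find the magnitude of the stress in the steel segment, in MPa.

If the supports were absent, the total length change would be Σ αᵢΔT Lᵢ = 16.4×10⁻⁶×129×200 + 12.1×10⁻⁶×129×475 + 1.2×10⁻⁶×129×625 = 1.261 mm.
The walls prevent any net length change, so an axial force P (same in every segment) develops. Compatibility: P · Σ Lᵢ/(AᵢEᵢ) = δ_free.
The series flexibility is Σ Lᵢ/(AᵢEᵢ) = 200/(2400×119×10³) + 475/(1025×201×10³) + 625/(175×150×10³) = 2.682×10⁻⁵ mm/N.
So P = 1.261 / 2.682×10⁻⁵ = 47.04 kN, tensile.
σ_{steel} = P / A = 47040 / 1025 = 45.89 MPa.

σ ≈ 45.9 MPa (tensile)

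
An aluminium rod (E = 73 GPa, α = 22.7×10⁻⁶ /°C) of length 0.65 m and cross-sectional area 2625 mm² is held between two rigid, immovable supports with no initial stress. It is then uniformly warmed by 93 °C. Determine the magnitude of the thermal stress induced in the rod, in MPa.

σ ≈ 154 MPa (compressive)

The supports are rigid, so the total axial strain is zero. The restrained thermal strain is ε = αΔT = 22.7×10⁻⁶ × 93 = 2111.1×10⁻⁶.
The stress required to suppress this strain is σ = Eε = 73×10³ × 2111.1×10⁻⁶ = 154.1 MPa, compressive since the rod is trying to expand.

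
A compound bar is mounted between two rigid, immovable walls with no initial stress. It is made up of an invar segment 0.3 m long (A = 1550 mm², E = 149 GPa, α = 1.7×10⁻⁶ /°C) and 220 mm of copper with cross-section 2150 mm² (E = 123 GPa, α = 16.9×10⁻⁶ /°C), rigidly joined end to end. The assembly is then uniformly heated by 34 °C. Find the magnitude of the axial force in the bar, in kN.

P ≈ 67.5 kN (compressive)

If the supports were absent, the total length change would be Σ αᵢΔT Lᵢ = 1.7×10⁻⁶×34×300 + 16.9×10⁻⁶×34×220 = 0.1438 mm.
Since the ends are fixed, an axial force P builds up, equal in every segment, with P · Σ Lᵢ/(AᵢEᵢ) = δ_free.
Σ Lᵢ/(AᵢEᵢ) = 300/(1550×149×10³) + 220/(2150×123×10³) = 2.131×10⁻⁶ mm/N.
So P = 0.1438 / 2.131×10⁻⁶ = 67.46 kN, compressive.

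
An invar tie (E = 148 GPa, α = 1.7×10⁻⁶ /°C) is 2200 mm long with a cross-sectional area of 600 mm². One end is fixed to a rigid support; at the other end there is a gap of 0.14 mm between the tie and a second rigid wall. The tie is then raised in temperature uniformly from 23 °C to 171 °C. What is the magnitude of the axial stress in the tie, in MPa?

If the wall were absent the tie would grow by αΔT L = 1.7×10⁻⁶ × 148 × 2200 = 0.5535 mm.
This exceeds the 0.14 mm gap, so the wall pushes back. The portion of expansion that must be recovered elastically is δ_free − gap = 0.5535 − 0.14 = 0.4135 mm.
That suppressed elongation corresponds to σ = E·Δ/L = 148×10³ × 0.4135/2200 = 27.82 MPa.

σ ≈ 27.8 MPa (compressive)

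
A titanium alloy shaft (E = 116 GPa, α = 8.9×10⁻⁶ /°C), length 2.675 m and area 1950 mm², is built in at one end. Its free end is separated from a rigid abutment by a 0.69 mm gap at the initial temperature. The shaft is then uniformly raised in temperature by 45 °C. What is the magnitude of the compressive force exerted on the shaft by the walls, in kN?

Unrestrained expansion: δ_free = αΔT L = 8.9×10⁻⁶ × 45 × 2675 = 1.071 mm.
After closing the 0.69 mm clearance, 1.071 − 0.69 = 0.3813 mm of expansion remains to be suppressed by the wall.
That suppressed elongation corresponds to σ = E·Δ/L = 116×10³ × 0.3813/2675 = 16.54 MPa.
P = σA = 16.54 × 1950 = 32.25 kN.

P ≈ 32.2 kN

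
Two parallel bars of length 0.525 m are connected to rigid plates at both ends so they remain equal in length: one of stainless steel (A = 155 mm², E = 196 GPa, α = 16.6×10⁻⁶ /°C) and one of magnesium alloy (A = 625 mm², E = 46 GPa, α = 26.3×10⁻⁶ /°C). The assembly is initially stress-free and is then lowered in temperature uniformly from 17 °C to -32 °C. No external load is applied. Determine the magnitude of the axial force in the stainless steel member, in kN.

P ≈ 7.02 kN (compressive in the stainless steel)

Equilibrium of a rigid end plate with no external load gives equal and opposite internal forces ±P in the two members. Since α_{magnesium alloy} > α_{stainless steel}, cooling drives the magnesium alloy into tension and the stainless steel into compression.
Compatibility of the two members (thermal + elastic change equal): (α₁ − α₂)ΔT = P·[1/(A₁E₁) + 1/(A₂E₂)].
|α₁ − α₂|·ΔT = 9.7×10⁻⁶ × 49 = 0.0004753.
1/(A₁E₁) + 1/(A₂E₂) = 1/(155×196×10³) + 1/(625×46×10³) = 6.77×10⁻⁸ N⁻¹.
P = 0.0004753 / 6.77×10⁻⁸ = 7021 N = 7.021 kN.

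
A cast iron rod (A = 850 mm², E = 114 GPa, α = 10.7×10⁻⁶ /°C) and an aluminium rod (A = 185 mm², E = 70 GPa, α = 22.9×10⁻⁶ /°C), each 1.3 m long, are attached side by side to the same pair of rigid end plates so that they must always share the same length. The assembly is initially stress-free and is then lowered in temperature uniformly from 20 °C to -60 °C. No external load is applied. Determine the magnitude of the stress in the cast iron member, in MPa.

σ ≈ 13.1 MPa (compressive)

Equilibrium of a rigid end plate with no external load gives equal and opposite internal forces ±P in the two members. Since α_{aluminium} > α_{cast iron}, cooling drives the aluminium into tension and the cast iron into compression.
Setting the final lengths equal and cancelling L: (α₁ − α₂)ΔT = P/(A₁E₁) + P/(A₂E₂).
|α₁ − α₂|·ΔT = 12.2×10⁻⁶ × 80 = 0.000976.
1/(A₁E₁) + 1/(A₂E₂) = 1/(850×114×10³) + 1/(185×70×10³) = 8.754×10⁻⁸ N⁻¹.
P = 0.000976 / 8.754×10⁻⁸ = 11150 N = 11.15 kN.
σ_{cast iron} = P/A₁ = 11150/850 = 13.12 MPa, compressive.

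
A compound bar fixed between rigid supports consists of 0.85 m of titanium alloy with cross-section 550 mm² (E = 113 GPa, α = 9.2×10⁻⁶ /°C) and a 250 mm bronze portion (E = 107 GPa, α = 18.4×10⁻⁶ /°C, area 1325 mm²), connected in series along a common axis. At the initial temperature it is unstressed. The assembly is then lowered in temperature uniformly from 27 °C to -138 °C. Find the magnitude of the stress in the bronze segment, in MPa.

σ ≈ 100 MPa (tensile)

If the supports were absent, the total length change would be Σ αᵢΔT Lᵢ = 9.2×10⁻⁶×165×850 + 18.4×10⁻⁶×165×250 = 2.049 mm.
The walls prevent any net length change, so an axial force P (same in every segment) develops. Compatibility: P · Σ Lᵢ/(AᵢEᵢ) = δ_free.
The series flexibility is Σ Lᵢ/(AᵢEᵢ) = 850/(550×113×10³) + 250/(1325×107×10³) = 1.544×10⁻⁵ mm/N.
So P = 2.049 / 1.544×10⁻⁵ = 132.7 kN, tensile.
σ_{bronze} = P / A = 132700 / 1325 = 100.2 MPa.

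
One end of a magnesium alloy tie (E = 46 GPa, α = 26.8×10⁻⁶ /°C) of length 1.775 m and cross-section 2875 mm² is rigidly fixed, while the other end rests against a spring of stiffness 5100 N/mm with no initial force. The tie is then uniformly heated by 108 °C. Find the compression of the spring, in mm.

δ ≈ 4.81 mm

If the spring were absent the tie would lengthen by αΔT L = 26.8×10⁻⁶ × 108 × 1775 = 5.138 mm.
With a force P in the spring, the elastic change of the tie is PL/(AE) and that of the spring is P/k; compatibility requires their sum to equal δ_free.
So P = δ_free / [L/(AE) + 1/k] = 5.138 / [ 1775/(2875×46×10³) + 1/(5100) ].
P = 5.138 / 0.0002095 = 24520 N.
Spring compression = P/k = 24520/(5100) = 4.808 mm.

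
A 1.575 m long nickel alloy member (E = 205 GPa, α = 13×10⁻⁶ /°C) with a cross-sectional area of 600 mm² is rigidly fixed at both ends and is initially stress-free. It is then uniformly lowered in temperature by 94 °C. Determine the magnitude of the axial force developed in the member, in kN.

P ≈ 150 kN (tensile)

The ends cannot move, so σ = EαΔT = 205×10³ × 13×10⁻⁶ × 94 = 250.5 MPa.
P = AEαΔT = 600 × 205×10³ × 13×10⁻⁶ × 94 = 150.3 kN (tensile).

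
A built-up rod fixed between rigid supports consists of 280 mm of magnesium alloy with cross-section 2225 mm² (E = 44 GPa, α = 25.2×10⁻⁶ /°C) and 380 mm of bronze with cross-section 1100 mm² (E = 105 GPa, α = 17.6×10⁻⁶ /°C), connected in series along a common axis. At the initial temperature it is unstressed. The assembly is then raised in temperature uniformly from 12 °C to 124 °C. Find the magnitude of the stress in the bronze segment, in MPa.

σ ≈ 228 MPa (compressive)

With the walls removed the bar would change length by δ_free = Σ αᵢΔT Lᵢ = 25.2×10⁻⁶×112×280 + 17.6×10⁻⁶×112×380 = 1.539 mm.
The walls prevent any net length change, so an axial force P (same in every segment) develops. Compatibility: P · Σ Lᵢ/(AᵢEᵢ) = δ_free.
The series flexibility is Σ Lᵢ/(AᵢEᵢ) = 280/(2225×44×10³) + 380/(1100×105×10³) = 6.15×10⁻⁶ mm/N.
Hence P = δ_free / Σ(L/AE) = 1.539/6.15×10⁻⁶ = 250.3 kN (compressive).
σ_{bronze} = P / A = 250300 / 1100 = 227.5 MPa.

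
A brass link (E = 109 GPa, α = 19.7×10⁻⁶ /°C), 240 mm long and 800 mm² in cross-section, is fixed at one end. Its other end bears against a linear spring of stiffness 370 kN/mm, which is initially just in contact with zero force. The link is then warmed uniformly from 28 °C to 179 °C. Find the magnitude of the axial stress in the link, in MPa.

σ ≈ 164 MPa (compressive)

The unrestrained thermal change is αΔT L = 19.7×10⁻⁶ × 151 × 240 = 0.7139 mm.
With a force P in the spring, the elastic change of the link is PL/(AE) and that of the spring is P/k; compatibility requires their sum to equal δ_free.
So P = δ_free / [L/(AE) + 1/k] = 0.7139 / [ 240/(800×109×10³) + 1/(370×10³) ].
P = 0.7139 / 5.455×10⁻⁶ = 130900 N.
σ = P/A = 130900/800 = 163.6 MPa.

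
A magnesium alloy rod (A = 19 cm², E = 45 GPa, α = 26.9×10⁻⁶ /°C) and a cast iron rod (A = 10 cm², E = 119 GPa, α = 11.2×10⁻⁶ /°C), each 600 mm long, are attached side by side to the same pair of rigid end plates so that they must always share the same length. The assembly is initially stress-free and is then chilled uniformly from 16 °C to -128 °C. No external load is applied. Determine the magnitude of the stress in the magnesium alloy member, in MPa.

Equilibrium of a rigid end plate with no external load gives equal and opposite internal forces ±P in the two members. Since α_{magnesium alloy} > α_{cast iron}, cooling drives the magnesium alloy into tension and the cast iron into compression.
Compatibility of the two members (thermal + elastic change equal): (α₁ − α₂)ΔT = P·[1/(A₁E₁) + 1/(A₂E₂)].
|α₁ − α₂|·ΔT = 15.7×10⁻⁶ × 144 = 0.002261.
1/(A₁E₁) + 1/(A₂E₂) = 1/(1900×45×10³) + 1/(1000×119×10³) = 2.01×10⁻⁸ N⁻¹.
P = 0.002261 / 2.01×10⁻⁸ = 112500 N = 112.5 kN.
σ_{magnesium alloy} = P/A₁ = 112500/1900 = 59.2 MPa, tensile.

σ ≈ 59.2 MPa (tensile)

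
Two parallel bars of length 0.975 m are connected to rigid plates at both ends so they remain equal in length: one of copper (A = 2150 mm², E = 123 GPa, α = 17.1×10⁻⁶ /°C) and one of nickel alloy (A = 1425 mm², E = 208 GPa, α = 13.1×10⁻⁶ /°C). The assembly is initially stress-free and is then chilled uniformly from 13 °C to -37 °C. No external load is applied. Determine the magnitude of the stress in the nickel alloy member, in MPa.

The copper has the larger α, so on cooling it would change length more than the nickel alloy if both were free. The rigid plates force a common final length, so the copper is put into tension and the nickel alloy into compression, with equal and opposite forces P (no external load).
Compatibility of the two members (thermal + elastic change equal): (α₁ − α₂)ΔT = P·[1/(A₁E₁) + 1/(A₂E₂)].
|α₁ − α₂|·ΔT = 4×10⁻⁶ × 50 = 0.0002.
1/(A₁E₁) + 1/(A₂E₂) = 1/(2150×123×10³) + 1/(1425×208×10³) = 7.155×10⁻⁹ N⁻¹.
So P = 0.0002 / 7.155×10⁻⁹ = 27.95 kN.
σ_{nickel alloy} = P/A₂ = 27950/1425 = 19.62 MPa, compressive.

σ ≈ 19.6 MPa (compressive)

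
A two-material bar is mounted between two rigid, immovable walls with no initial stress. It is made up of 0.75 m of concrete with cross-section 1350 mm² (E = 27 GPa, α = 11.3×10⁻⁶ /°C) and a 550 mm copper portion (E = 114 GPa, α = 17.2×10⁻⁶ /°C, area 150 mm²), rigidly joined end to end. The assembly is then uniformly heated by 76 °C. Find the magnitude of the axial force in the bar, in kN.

If the supports were absent, the total length change would be Σ αᵢΔT Lᵢ = 11.3×10⁻⁶×76×750 + 17.2×10⁻⁶×76×550 = 1.363 mm.
Since the ends are fixed, an axial force P builds up, equal in every segment, with P · Σ Lᵢ/(AᵢEᵢ) = δ_free.
Σ Lᵢ/(AᵢEᵢ) = 750/(1350×27×10³) + 550/(150×114×10³) = 5.274×10⁻⁵ mm/N.
So P = 1.363 / 5.274×10⁻⁵ = 25.84 kN, compressive.

P ≈ 25.8 kN (compressive)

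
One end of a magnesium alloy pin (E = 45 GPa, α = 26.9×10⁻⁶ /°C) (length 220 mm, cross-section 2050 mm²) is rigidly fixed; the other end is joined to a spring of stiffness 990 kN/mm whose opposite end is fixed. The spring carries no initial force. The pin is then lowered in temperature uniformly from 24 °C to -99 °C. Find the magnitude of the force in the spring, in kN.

Free thermal contraction: δ_free = αΔT L = 26.9×10⁻⁶ × 123 × 220 = 0.7279 mm.
Let P be the tensile force in the spring. The pin extends elastically by PL/(AE) and the spring stretches by P/k; together these equal δ_free.
So P = δ_free / [L/(AE) + 1/k] = 0.7279 / [ 220/(2050×45×10³) + 1/(990×10³) ].
P = 0.7279 / 3.395×10⁻⁶ = 214400 N.

P ≈ 214 kN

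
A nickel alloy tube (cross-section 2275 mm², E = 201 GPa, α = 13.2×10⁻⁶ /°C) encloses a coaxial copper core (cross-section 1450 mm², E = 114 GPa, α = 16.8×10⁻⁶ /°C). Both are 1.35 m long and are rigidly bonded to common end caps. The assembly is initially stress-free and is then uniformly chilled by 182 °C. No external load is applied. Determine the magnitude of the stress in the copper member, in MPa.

σ ≈ 54.9 MPa (tensile)

The copper has the larger α, so on cooling it would change length more than the nickel alloy if both were free. The rigid plates force a common final length, so the copper is put into tension and the nickel alloy into compression, with equal and opposite forces P (no external load).
Equating the net (thermal + elastic) strains gives |α₁ − α₂|·ΔT = P·[1/(A₁E₁) + 1/(A₂E₂)].
|α₁ − α₂|·ΔT = 3.6×10⁻⁶ × 182 = 0.0006552.
1/(A₁E₁) + 1/(A₂E₂) = 1/(2275×201×10³) + 1/(1450×114×10³) = 8.236×10⁻⁹ N⁻¹.
P = 0.0006552 / 8.236×10⁻⁹ = 79550 N = 79.55 kN.
σ_{copper} = P/A₂ = 79550/1450 = 54.86 MPa, tensile.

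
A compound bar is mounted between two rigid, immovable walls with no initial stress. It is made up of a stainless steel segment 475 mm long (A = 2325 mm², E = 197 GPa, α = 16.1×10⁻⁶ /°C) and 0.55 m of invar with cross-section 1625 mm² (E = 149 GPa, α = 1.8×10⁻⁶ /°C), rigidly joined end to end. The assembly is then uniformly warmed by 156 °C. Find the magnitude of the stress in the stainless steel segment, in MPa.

Free thermal expansion of the whole bar: Σ αᵢΔT Lᵢ = 16.1×10⁻⁶×156×475 + 1.8×10⁻⁶×156×550 = 1.347 mm.
The rigid supports impose zero overall length change; the single axial force P common to all segments must satisfy P Σ Lᵢ/(AᵢEᵢ) = δ_free.
Σ Lᵢ/(AᵢEᵢ) = 475/(2325×197×10³) + 550/(1625×149×10³) = 3.309×10⁻⁶ mm/N.
Hence P = δ_free / Σ(L/AE) = 1.347/3.309×10⁻⁶ = 407.3 kN (compressive).
σ_{stainless steel} = P / A = 407300 / 2325 = 175.2 MPa.

σ ≈ 175 MPa (compressive)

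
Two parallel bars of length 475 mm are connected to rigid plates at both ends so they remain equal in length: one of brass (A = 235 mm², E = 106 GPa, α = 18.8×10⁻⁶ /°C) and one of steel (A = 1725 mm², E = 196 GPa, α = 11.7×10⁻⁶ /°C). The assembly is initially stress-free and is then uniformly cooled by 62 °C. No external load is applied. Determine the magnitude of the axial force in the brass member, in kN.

Equilibrium of a rigid end plate with no external load gives equal and opposite internal forces ±P in the two members. Since α_{brass} > α_{steel}, cooling drives the brass into tension and the steel into compression.
Compatibility of the two members (thermal + elastic change equal): (α₁ − α₂)ΔT = P·[1/(A₁E₁) + 1/(A₂E₂)].
|α₁ − α₂|·ΔT = 7.1×10⁻⁶ × 62 = 0.0004402.
1/(A₁E₁) + 1/(A₂E₂) = 1/(235×106×10³) + 1/(1725×196×10³) = 4.31×10⁻⁸ N⁻¹.
So P = 0.0004402 / 4.31×10⁻⁸ = 10.21 kN.

P ≈ 10.2 kN (tensile in the brass)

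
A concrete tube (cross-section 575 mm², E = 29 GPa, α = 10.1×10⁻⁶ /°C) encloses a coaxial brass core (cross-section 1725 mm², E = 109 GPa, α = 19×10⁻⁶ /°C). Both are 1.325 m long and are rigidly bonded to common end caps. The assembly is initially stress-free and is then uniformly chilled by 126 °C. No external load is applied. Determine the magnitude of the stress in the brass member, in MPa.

Equilibrium of a rigid end plate with no external load gives equal and opposite internal forces ±P in the two members. Since α_{brass} > α_{concrete}, cooling drives the brass into tension and the concrete into compression.
Equating the net (thermal + elastic) strains gives |α₁ − α₂|·ΔT = P·[1/(A₁E₁) + 1/(A₂E₂)].
|α₁ − α₂|·ΔT = 8.9×10⁻⁶ × 126 = 0.001121.
1/(A₁E₁) + 1/(A₂E₂) = 1/(575×29×10³) + 1/(1725×109×10³) = 6.529×10⁻⁸ N⁻¹.
P = 0.001121 / 6.529×10⁻⁸ = 17180 N = 17.18 kN.
σ_{brass} = P/A₂ = 17180/1725 = 9.957 MPa, tensile.

σ ≈ 9.96 MPa (tensile)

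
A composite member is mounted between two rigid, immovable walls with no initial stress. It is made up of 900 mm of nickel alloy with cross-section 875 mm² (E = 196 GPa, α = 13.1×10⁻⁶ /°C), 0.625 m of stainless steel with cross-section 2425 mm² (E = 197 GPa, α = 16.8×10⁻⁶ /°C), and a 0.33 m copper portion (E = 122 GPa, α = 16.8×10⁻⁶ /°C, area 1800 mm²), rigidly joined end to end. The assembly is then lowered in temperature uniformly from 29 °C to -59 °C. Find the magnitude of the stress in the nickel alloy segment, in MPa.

With the walls removed the bar would change length by δ_free = Σ αᵢΔT Lᵢ = 13.1×10⁻⁶×88×900 + 16.8×10⁻⁶×88×625 + 16.8×10⁻⁶×88×330 = 2.449 mm.
The walls prevent any net length change, so an axial force P (same in every segment) develops. Compatibility: P · Σ Lᵢ/(AᵢEᵢ) = δ_free.
The series flexibility is Σ Lᵢ/(AᵢEᵢ) = 900/(875×196×10³) + 625/(2425×197×10³) + 330/(1800×122×10³) = 8.059×10⁻⁶ mm/N.
So P = 2.449 / 8.059×10⁻⁶ = 303.9 kN, tensile.
σ_{nickel alloy} = P / A = 303900 / 875 = 347.4 MPa.

σ ≈ 347 MPa (tensile)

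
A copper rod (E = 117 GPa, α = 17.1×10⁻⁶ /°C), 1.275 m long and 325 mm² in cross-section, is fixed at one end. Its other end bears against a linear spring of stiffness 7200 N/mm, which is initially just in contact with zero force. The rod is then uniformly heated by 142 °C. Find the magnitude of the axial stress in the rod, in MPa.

σ ≈ 55.2 MPa (compressive)

Free thermal expansion: δ_free = αΔT L = 17.1×10⁻⁶ × 142 × 1275 = 3.096 mm.
With a force P in the spring, the elastic change of the rod is PL/(AE) and that of the spring is P/k; compatibility requires their sum to equal δ_free.
So P = δ_free / [L/(AE) + 1/k] = 3.096 / [ 1275/(325×117×10³) + 1/(7200) ].
P = 3.096 / 0.0001724 = 17960 N.
σ = P/A = 17960/325 = 55.25 MPa.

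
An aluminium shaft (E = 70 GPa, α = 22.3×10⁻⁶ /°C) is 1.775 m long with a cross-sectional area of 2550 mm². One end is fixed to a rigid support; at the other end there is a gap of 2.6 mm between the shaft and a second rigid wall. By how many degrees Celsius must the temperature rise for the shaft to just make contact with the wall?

ΔT ≈ 65.7 °C

Contact occurs when the free expansion equals the gap: αΔT L = 2.6 mm.
ΔT = 2.6 / (22.3×10⁻⁶ × 1775) = 65.69 °C.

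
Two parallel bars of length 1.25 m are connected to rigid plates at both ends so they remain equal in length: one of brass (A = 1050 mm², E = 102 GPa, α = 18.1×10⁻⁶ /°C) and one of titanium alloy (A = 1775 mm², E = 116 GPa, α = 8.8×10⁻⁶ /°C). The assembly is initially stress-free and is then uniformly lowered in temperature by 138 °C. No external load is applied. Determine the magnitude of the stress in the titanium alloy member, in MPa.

σ ≈ 50.9 MPa (compressive)

Both members must finish at the same length. With the larger α, the brass tends to over-contract; the plates restrain it, putting the brass in tension and the titanium alloy in compression. With no external load the two internal forces are equal and opposite, magnitude P.
Compatibility of the two members (thermal + elastic change equal): (α₁ − α₂)ΔT = P·[1/(A₁E₁) + 1/(A₂E₂)].
|α₁ − α₂|·ΔT = 9.3×10⁻⁶ × 138 = 0.001283.
1/(A₁E₁) + 1/(A₂E₂) = 1/(1050×102×10³) + 1/(1775×116×10³) = 1.419×10⁻⁸ N⁻¹.
So P = 0.001283 / 1.419×10⁻⁸ = 90.42 kN.
σ_{titanium alloy} = P/A₂ = 90420/1775 = 50.94 MPa, compressive.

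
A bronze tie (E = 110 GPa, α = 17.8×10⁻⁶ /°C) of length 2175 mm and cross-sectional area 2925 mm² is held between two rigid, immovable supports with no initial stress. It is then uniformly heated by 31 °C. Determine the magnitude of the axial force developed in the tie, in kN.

Full restraint means ε = 0, so the stress is σ = EαΔT = 110×10³ × 17.8×10⁻⁶ × 31 = 60.7 MPa.
Axial force P = σA = 60.7 × 2925 = 177500 N = 177.5 kN, compressive.

P ≈ 178 kN (compressive)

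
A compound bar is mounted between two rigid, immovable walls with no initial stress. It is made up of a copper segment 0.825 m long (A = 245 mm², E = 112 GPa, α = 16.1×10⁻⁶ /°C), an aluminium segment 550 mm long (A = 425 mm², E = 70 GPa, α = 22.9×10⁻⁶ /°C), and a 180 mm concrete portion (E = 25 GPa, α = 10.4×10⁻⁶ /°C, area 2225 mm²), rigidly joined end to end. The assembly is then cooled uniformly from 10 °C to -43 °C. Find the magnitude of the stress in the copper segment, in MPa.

σ ≈ 116 MPa (tensile)

With the walls removed the bar would change length by δ_free = Σ αᵢΔT Lᵢ = 16.1×10⁻⁶×53×825 + 22.9×10⁻⁶×53×550 + 10.4×10⁻⁶×53×180 = 1.471 mm.
Since the ends are fixed, an axial force P builds up, equal in every segment, with P · Σ Lᵢ/(AᵢEᵢ) = δ_free.
The series flexibility is Σ Lᵢ/(AᵢEᵢ) = 825/(245×112×10³) + 550/(425×70×10³) + 180/(2225×25×10³) = 5.179×10⁻⁵ mm/N.
Hence P = δ_free / Σ(L/AE) = 1.471/5.179×10⁻⁵ = 28.4 kN (tensile).
σ_{copper} = P / A = 28400 / 245 = 115.9 MPa.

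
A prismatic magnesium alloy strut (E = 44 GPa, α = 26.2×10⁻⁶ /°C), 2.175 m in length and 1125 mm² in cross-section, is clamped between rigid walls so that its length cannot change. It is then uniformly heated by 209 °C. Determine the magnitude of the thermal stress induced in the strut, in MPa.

σ ≈ 241 MPa (compressive)

Because both ends are immovable the net strain is zero, and the suppressed thermal strain is αΔT = 26.2×10⁻⁶ × 209 = 5475.8×10⁻⁶.
Hence σ = E·αΔT = 44×10³ × 5475.8×10⁻⁶ = 240.9 MPa, compressive.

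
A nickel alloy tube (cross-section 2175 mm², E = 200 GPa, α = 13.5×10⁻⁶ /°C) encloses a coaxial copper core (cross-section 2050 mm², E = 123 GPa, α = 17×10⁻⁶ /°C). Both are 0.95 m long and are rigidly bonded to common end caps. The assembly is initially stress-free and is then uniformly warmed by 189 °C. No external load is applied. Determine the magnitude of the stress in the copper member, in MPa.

The copper has the larger α, so on heating it would change length more than the nickel alloy if both were free. The rigid plates force a common final length, so the copper is put into compression and the nickel alloy into tension, with equal and opposite forces P (no external load).
Compatibility of the two members (thermal + elastic change equal): (α₁ − α₂)ΔT = P·[1/(A₁E₁) + 1/(A₂E₂)].
|α₁ − α₂|·ΔT = 3.5×10⁻⁶ × 189 = 0.0006615.
1/(A₁E₁) + 1/(A₂E₂) = 1/(2175×200×10³) + 1/(2050×123×10³) = 6.265×10⁻⁹ N⁻¹.
So P = 0.0006615 / 6.265×10⁻⁹ = 105.6 kN.
σ_{copper} = P/A₂ = 105600/2050 = 51.51 MPa, compressive.

σ ≈ 51.5 MPa (compressive)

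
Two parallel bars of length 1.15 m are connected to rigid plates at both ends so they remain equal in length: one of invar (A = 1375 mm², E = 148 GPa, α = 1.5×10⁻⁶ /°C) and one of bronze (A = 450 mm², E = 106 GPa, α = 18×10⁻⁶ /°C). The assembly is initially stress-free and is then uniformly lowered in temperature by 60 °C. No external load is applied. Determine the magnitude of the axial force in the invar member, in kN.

P ≈ 38.3 kN (compressive in the invar)

Equilibrium of a rigid end plate with no external load gives equal and opposite internal forces ±P in the two members. Since α_{bronze} > α_{invar}, cooling drives the bronze into tension and the invar into compression.
Compatibility of the two members (thermal + elastic change equal): (α₁ − α₂)ΔT = P·[1/(A₁E₁) + 1/(A₂E₂)].
|α₁ − α₂|·ΔT = 16.5×10⁻⁶ × 60 = 0.00099.
1/(A₁E₁) + 1/(A₂E₂) = 1/(1375×148×10³) + 1/(450×106×10³) = 2.588×10⁻⁸ N⁻¹.
So P = 0.00099 / 2.588×10⁻⁸ = 38.26 kN.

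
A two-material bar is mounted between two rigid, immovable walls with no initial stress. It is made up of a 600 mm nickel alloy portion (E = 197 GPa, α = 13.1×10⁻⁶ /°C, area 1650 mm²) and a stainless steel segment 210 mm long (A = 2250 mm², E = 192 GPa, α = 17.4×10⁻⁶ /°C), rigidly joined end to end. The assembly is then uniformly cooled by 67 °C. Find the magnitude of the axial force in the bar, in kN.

Free thermal contraction of the whole bar: Σ αᵢΔT Lᵢ = 13.1×10⁻⁶×67×600 + 17.4×10⁻⁶×67×210 = 0.7714 mm.
Since the ends are fixed, an axial force P builds up, equal in every segment, with P · Σ Lᵢ/(AᵢEᵢ) = δ_free.
Σ Lᵢ/(AᵢEᵢ) = 600/(1650×197×10³) + 210/(2250×192×10³) = 2.332×10⁻⁶ mm/N.
Hence P = δ_free / Σ(L/AE) = 0.7714/2.332×10⁻⁶ = 330.8 kN (tensile).

P ≈ 331 kN (tensile)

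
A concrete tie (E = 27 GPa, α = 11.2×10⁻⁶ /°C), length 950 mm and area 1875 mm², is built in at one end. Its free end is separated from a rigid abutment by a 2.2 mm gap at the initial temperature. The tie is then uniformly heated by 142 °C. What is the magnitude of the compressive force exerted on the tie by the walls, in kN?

If the wall were absent the tie would grow by αΔT L = 11.2×10⁻⁶ × 142 × 950 = 1.511 mm.
This is smaller than the 2.2 mm clearance, so the tie expands freely without reaching the stop — the stress is zero.

P ≈ 0 kN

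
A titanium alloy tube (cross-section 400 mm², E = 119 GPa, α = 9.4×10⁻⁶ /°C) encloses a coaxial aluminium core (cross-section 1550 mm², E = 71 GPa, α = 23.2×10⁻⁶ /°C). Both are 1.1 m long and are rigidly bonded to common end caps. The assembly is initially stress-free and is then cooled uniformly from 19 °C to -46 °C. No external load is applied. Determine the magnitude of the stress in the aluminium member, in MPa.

The aluminium has the larger α, so on cooling it would change length more than the titanium alloy if both were free. The rigid plates force a common final length, so the aluminium is put into tension and the titanium alloy into compression, with equal and opposite forces P (no external load).
Equating the net (thermal + elastic) strains gives |α₁ − α₂|·ΔT = P·[1/(A₁E₁) + 1/(A₂E₂)].
|α₁ − α₂|·ΔT = 13.8×10⁻⁶ × 65 = 0.000897.
1/(A₁E₁) + 1/(A₂E₂) = 1/(400×119×10³) + 1/(1550×71×10³) = 3.01×10⁻⁸ N⁻¹.
So P = 0.000897 / 3.01×10⁻⁸ = 29.81 kN.
σ_{aluminium} = P/A₂ = 29810/1550 = 19.23 MPa, tensile.

σ ≈ 19.2 MPa (tensile)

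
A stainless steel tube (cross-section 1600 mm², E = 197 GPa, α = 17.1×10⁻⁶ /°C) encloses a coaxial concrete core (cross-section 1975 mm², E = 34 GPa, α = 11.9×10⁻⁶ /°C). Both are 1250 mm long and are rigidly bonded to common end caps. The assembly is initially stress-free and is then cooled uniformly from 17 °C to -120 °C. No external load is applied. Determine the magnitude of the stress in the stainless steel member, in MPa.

σ ≈ 24.6 MPa (tensile)

Equilibrium of a rigid end plate with no external load gives equal and opposite internal forces ±P in the two members. Since α_{stainless steel} > α_{concrete}, cooling drives the stainless steel into tension and the concrete into compression.
Setting the final lengths equal and cancelling L: (α₁ − α₂)ΔT = P/(A₁E₁) + P/(A₂E₂).
|α₁ − α₂|·ΔT = 5.2×10⁻⁶ × 137 = 0.0007124.
1/(A₁E₁) + 1/(A₂E₂) = 1/(1600×197×10³) + 1/(1975×34×10³) = 1.806×10⁻⁸ N⁻¹.
So P = 0.0007124 / 1.806×10⁻⁸ = 39.44 kN.
σ_{stainless steel} = P/A₁ = 39440/1600 = 24.65 MPa, tensile.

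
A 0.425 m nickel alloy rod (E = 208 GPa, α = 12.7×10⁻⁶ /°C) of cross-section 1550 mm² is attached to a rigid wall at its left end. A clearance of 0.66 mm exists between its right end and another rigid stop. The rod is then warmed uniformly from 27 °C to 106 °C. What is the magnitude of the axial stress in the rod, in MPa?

σ ≈ 0 MPa

Unrestrained expansion: δ_free = αΔT L = 12.7×10⁻⁶ × 79 × 425 = 0.4264 mm.
Since δ_free = 0.426 mm is less than the 0.66 mm gap, the rod never touches the wall. No axial force develops.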